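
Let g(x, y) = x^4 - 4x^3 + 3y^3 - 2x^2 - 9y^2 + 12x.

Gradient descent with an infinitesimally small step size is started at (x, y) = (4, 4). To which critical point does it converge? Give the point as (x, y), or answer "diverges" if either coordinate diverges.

g is separable, so gradient descent decouples: x follows -∂g/∂x, y follows -∂g/∂y.
∂g/∂x = 4(x - 3)(x - 1)(x + 1); at x=4 this is 60, so x decreases.
∂g/∂y = 9y(y - 2); at y=4 this is 72, so y decreases.
x converges to its nearest critical value 3 (a local min of the x-part); y converges to 2. The iterate converges to (3, 2).

(3, 2)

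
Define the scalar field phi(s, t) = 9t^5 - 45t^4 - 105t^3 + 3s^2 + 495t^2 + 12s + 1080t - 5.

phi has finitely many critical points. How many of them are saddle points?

phi separates as a function of s plus a function of t, so ∇phi=0 decouples.
∂phi/∂s = 6(s + 2) = 0 at s ∈ {-2}; ∂phi/∂t = 45(t - 4)(t - 3)(t + 1)(t + 2) = 0 at t ∈ {-2, -1, 3, 4}.
The Hessian is diagonal: diag(phi_ss, phi_tt). Second derivatives: phi_ss(-2)=6; phi_tt(-2)=-1350, phi_tt(-1)=900, phi_tt(3)=-900, phi_tt(4)=1350.
Saddle points occur where the two diagonal entries have opposite signs: (-2, -2), (-2, 3). Count: 2.

2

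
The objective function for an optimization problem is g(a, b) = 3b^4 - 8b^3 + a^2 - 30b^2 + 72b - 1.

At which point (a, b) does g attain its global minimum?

g(a,b) separates as P(a) + Q(b) − 1, so its minimum is min P + min Q − 1.
P'(a) = 2a vanishes at a ∈ {0}; Q'(b) = 12(b - 3)(b - 1)(b + 2) vanishes at b ∈ {-2, 1, 3}.
Local minima of P (where P''>0): P(0)=0. Local minima of Q: Q(-2)=-152, Q(3)=-27.
So the global minimum of g is P(0) + Q(-2) − 1 = 0 − 152 − 1 = -153, attained at (0, -2).

(0, -2)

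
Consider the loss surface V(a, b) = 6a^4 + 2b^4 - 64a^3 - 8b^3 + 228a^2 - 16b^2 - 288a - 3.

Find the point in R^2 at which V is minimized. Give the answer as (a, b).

V(a,b) separates as P(a) + Q(b) − 3, so its minimum is min P + min Q − 3.
P'(a) = 24(a - 4)(a - 3)(a - 1) vanishes at a ∈ {1, 3, 4}; Q'(b) = 8b(b - 4)(b + 1) vanishes at b ∈ {-1, 0, 4}.
Local minima of P (where P''>0): P(1)=-118, P(4)=-64. Local minima of Q: Q(-1)=-6, Q(4)=-256.
So the global minimum of V is P(1) + Q(4) − 3 = -118 − 256 − 3 = -377, attained at (1, 4).

(1, 4)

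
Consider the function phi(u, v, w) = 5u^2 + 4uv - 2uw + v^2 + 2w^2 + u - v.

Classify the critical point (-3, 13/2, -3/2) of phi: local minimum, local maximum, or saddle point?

local minimum

The Hessian is constant: H = [[10, 4, -2], [4, 2, 0], [-2, 0, 4]].
Leading principal minors: Δ₁ = 10, Δ₂ = 4, Δ₃ = 8.
All leading minors are positive, so H is positive definite: a local minimum.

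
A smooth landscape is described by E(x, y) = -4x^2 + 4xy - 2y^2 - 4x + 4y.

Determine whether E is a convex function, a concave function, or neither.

E is quadratic, so its Hessian is the constant matrix H = [[-8, 4], [4, -4]].
det(H) = 16, tr(H) = -12.
det(H) > 0 and tr(H) < 0, so H is negative definite everywhere: concave.

concave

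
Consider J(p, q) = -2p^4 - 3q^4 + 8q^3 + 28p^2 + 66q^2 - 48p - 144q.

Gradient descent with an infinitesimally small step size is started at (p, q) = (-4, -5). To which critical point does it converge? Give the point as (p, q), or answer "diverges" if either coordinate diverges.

diverges

J is separable, so gradient descent decouples: p follows -∂J/∂p, q follows -∂J/∂q.
∂J/∂p = -8(p - 2)(p - 1)(p + 3); at p=-4 this is 240, so p decreases.
∂J/∂q = -12(q - 4)(q - 1)(q + 3); at q=-5 this is 1296, so q decreases.
The p-coordinate has no critical point in that direction and runs off to infinity.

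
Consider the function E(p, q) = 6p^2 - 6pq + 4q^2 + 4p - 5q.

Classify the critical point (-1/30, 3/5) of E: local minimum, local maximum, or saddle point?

local minimum

The Hessian of E is constant: H = [[12, -6], [-6, 8]].
det(H) = 12·8 − (-6)² = 60.
det(H) > 0 and tr(H) = 20 > 0, so H is positive definite and the point is a local minimum.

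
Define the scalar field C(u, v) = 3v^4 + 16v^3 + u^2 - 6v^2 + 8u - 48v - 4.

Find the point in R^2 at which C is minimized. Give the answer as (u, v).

(-4, -4)

C(u,v) separates as P(u) + Q(v) − 4, so its minimum is min P + min Q − 4.
P'(u) = 2u + 8 vanishes at u ∈ {-4}; Q'(v) = 12(v - 1)(v + 1)(v + 4) vanishes at v ∈ {-4, -1, 1}.
Local minima of P (where P''>0): P(-4)=-16. Local minima of Q: Q(-4)=-160, Q(1)=-35.
So the global minimum of C is P(-4) + Q(-4) − 4 = -16 − 160 − 4 = -180, attained at (-4, -4).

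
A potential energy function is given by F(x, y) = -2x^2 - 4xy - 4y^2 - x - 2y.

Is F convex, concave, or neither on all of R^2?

concave

F is quadratic, so its Hessian is the constant matrix H = [[-4, -4], [-4, -8]].
det(H) = 16, tr(H) = -12.
det(H) > 0 and tr(H) < 0, so H is negative definite everywhere: concave.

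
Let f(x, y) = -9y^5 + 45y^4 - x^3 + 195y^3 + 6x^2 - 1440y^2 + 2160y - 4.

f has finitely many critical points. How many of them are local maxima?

f separates as a function of x plus a function of y, so ∇f=0 decouples.
∂f/∂x = -3x(x - 4) = 0 at x ∈ {0, 4}; ∂f/∂y = -45(y - 4)(y - 3)(y - 1)(y + 4) = 0 at y ∈ {-4, 1, 3, 4}.
The Hessian is diagonal: diag(f_xx, f_yy). Second derivatives: f_xx(0)=12, f_xx(4)=-12; f_yy(-4)=12600, f_yy(1)=-1350, f_yy(3)=630, f_yy(4)=-1080.
Local maxima occur where both diagonal entries negative: (4, 1), (4, 4). Count: 2.

2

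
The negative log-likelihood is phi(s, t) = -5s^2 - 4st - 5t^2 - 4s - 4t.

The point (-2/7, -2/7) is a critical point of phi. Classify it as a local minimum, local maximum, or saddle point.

The Hessian of phi is constant: H = [[-10, -4], [-4, -10]].
det(H) = (-10)·(-10) − (-4)² = 84.
det(H) > 0 and tr(H) = -20 < 0, so H is negative definite and the point is a local maximum.

local maximum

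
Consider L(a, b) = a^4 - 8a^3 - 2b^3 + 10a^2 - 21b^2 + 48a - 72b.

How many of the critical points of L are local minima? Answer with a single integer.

2

L separates as a function of a plus a function of b, so ∇L=0 decouples.
∂L/∂a = 4(a - 4)(a - 3)(a + 1) = 0 at a ∈ {-1, 3, 4}; ∂L/∂b = -6(b + 3)(b + 4) = 0 at b ∈ {-4, -3}.
The Hessian is diagonal: diag(L_aa, L_bb). Second derivatives: L_aa(-1)=80, L_aa(3)=-16, L_aa(4)=20; L_bb(-4)=6, L_bb(-3)=-6.
Local minima occur where both diagonal entries positive: (-1, -4), (4, -4). Count: 2.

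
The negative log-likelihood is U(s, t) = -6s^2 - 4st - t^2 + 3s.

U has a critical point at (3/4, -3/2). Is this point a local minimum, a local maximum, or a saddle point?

local maximum

The Hessian of U is constant: H = [[-12, -4], [-4, -2]].
det(H) = (-12)·(-2) − (-4)² = 8.
det(H) > 0 and tr(H) = -14 < 0, so H is negative definite and the point is a local maximum.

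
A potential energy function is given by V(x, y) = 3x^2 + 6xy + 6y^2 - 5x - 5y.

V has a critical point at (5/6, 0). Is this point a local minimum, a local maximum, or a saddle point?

local minimum

The Hessian of V is constant: H = [[6, 6], [6, 12]].
det(H) = 6·12 − 6² = 36.
det(H) > 0 and tr(H) = 18 > 0, so H is positive definite and the point is a local minimum.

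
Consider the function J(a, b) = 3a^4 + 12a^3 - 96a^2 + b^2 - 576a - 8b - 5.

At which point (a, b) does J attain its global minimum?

(4, 4)

J(a,b) separates as P(a) + Q(b) − 5, so its minimum is min P + min Q − 5.
P'(a) = 12(a - 4)(a + 3)(a + 4) vanishes at a ∈ {-4, -3, 4}; Q'(b) = 2b - 8 vanishes at b ∈ {4}.
Local minima of P (where P''>0): P(-4)=768, P(4)=-2304. Local minima of Q: Q(4)=-16.
So the global minimum of J is P(4) + Q(4) − 5 = -2304 − 16 − 5 = -2325, attained at (4, 4).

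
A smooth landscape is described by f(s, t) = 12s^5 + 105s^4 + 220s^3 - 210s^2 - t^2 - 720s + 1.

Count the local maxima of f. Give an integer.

f separates as a function of s plus a function of t, so ∇f=0 decouples.
∂f/∂s = 60(s - 1)(s + 1)(s + 3)(s + 4) = 0 at s ∈ {-4, -3, -1, 1}; ∂f/∂t = -2t = 0 at t ∈ {0}.
The Hessian is diagonal: diag(f_ss, f_tt). Second derivatives: f_ss(-4)=-900, f_ss(-3)=480, f_ss(-1)=-720, f_ss(1)=2400; f_tt(0)=-2.
Local maxima occur where both diagonal entries negative: (-4, 0), (-1, 0). Count: 2.

2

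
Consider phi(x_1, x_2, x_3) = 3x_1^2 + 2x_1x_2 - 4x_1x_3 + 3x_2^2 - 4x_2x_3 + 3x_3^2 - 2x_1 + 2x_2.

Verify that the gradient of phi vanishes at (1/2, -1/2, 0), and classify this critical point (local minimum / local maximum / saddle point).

local minimum

∇phi = (6x_1 + 2x_2 - 4x_3 - 2, 2x_1 + 6x_2 - 4x_3 + 2, -4x_1 - 4x_2 + 6x_3); substituting (1/2, -1/2, 0) gives ∇phi = (0, 0, 0), so (1/2, -1/2, 0) is indeed a critical point.
The Hessian is constant: H = [[6, 2, -4], [2, 6, -4], [-4, -4, 6]].
Leading principal minors: Δ₁ = 6, Δ₂ = 32, Δ₃ = 64.
All leading minors are positive, so H is positive definite: a local minimum.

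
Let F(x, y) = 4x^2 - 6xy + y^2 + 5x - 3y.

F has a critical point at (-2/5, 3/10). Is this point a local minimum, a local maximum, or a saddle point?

The Hessian of F is constant: H = [[8, -6], [-6, 2]].
det(H) = 8·2 − (-6)² = -20.
Since det(H) < 0, H is indefinite and the critical point is a saddle point.

saddle point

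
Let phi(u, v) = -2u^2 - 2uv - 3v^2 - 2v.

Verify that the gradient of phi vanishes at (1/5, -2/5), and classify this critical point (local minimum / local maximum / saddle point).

local maximum

∇phi = (-4u - 2v, -2u - 6v - 2); substituting (1/5, -2/5) gives ∇phi = (0, 0), so (1/5, -2/5) is indeed a critical point.
The Hessian of phi is constant: H = [[-4, -2], [-2, -6]].
det(H) = (-4)·(-6) − (-2)² = 20.
det(H) > 0 and tr(H) = -10 < 0, so H is negative definite and the point is a local maximum.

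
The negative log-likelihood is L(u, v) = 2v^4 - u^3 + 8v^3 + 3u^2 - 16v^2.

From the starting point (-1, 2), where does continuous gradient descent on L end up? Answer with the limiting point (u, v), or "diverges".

(0, 1)

L is separable, so gradient descent decouples: u follows -∂L/∂u, v follows -∂L/∂v.
∂L/∂u = -3u(u - 2); at u=-1 this is -9, so u increases.
∂L/∂v = 8v(v - 1)(v + 4); at v=2 this is 96, so v decreases.
u converges to its nearest critical value 0 (a local min of the u-part); v converges to 1. The iterate converges to (0, 1).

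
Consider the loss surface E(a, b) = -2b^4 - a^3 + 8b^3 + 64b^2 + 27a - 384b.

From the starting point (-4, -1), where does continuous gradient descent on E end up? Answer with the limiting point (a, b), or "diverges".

E is separable, so gradient descent decouples: a follows -∂E/∂a, b follows -∂E/∂b.
∂E/∂a = -3(a - 3)(a + 3); at a=-4 this is -21, so a increases.
∂E/∂b = -8(b - 4)(b - 3)(b + 4); at b=-1 this is -480, so b increases.
a converges to its nearest critical value -3 (a local min of the a-part); b converges to 3. The iterate converges to (-3, 3).

(-3, 3)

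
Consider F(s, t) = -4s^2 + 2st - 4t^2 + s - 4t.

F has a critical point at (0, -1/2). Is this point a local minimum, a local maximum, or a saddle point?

The Hessian of F is constant: H = [[-8, 2], [2, -8]].
det(H) = (-8)·(-8) − 2² = 60.
det(H) > 0 and tr(H) = -16 < 0, so H is negative definite and the point is a local maximum.

local maximum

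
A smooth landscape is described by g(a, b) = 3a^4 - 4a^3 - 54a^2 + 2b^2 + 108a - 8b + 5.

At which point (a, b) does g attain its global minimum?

g(a,b) separates as P(a) + Q(b) + 5, so its minimum is min P + min Q + 5.
P'(a) = 12(a - 3)(a - 1)(a + 3) vanishes at a ∈ {-3, 1, 3}; Q'(b) = 4b - 8 vanishes at b ∈ {2}.
Local minima of P (where P''>0): P(-3)=-459, P(3)=-27. Local minima of Q: Q(2)=-8.
So the global minimum of g is P(-3) + Q(2) + 5 = -459 − 8 + 5 = -462, attained at (-3, 2).

(-3, 2)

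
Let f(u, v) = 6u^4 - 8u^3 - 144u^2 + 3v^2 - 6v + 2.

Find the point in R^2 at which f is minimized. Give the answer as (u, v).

(4, 1)

f(u,v) separates as P(u) + Q(v) + 2, so its minimum is min P + min Q + 2.
P'(u) = 24u(u - 4)(u + 3) vanishes at u ∈ {-3, 0, 4}; Q'(v) = 6v - 6 vanishes at v ∈ {1}.
Local minima of P (where P''>0): P(-3)=-594, P(4)=-1280. Local minima of Q: Q(1)=-3.
So the global minimum of f is P(4) + Q(1) + 2 = -1280 − 3 + 2 = -1281, attained at (4, 1).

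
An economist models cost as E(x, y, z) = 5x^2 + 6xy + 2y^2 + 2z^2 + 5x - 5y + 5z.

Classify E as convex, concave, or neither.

E is quadratic, so its Hessian is the constant matrix H = [[10, 6, 0], [6, 4, 0], [0, 0, 4]].
Leading principal minors: 10, 4, 16.
All positive ⇒ H ≻ 0 ⇒ convex.

convex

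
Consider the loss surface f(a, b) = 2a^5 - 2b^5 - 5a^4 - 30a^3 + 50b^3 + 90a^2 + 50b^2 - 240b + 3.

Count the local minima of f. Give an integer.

4

f separates as a function of a plus a function of b, so ∇f=0 decouples.
∂f/∂a = 10a(a - 3)(a - 2)(a + 3) = 0 at a ∈ {-3, 0, 2, 3}; ∂f/∂b = -10(b - 4)(b - 1)(b + 2)(b + 3) = 0 at b ∈ {-3, -2, 1, 4}.
The Hessian is diagonal: diag(f_aa, f_bb). Second derivatives: f_aa(-3)=-900, f_aa(0)=180, f_aa(2)=-100, f_aa(3)=180; f_bb(-3)=280, f_bb(-2)=-180, f_bb(1)=360, f_bb(4)=-1260.
Local minima occur where both diagonal entries positive: (0, -3), (0, 1), (3, -3), (3, 1). Count: 4.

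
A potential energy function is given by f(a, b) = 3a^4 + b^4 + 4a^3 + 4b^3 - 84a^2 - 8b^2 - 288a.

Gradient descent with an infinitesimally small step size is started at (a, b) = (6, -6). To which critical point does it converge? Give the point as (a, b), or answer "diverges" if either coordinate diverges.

(4, -4)

f is separable, so gradient descent decouples: a follows -∂f/∂a, b follows -∂f/∂b.
∂f/∂a = 12(a - 4)(a + 2)(a + 3); at a=6 this is 1728, so a decreases.
∂f/∂b = 4b(b - 1)(b + 4); at b=-6 this is -336, so b increases.
a converges to its nearest critical value 4 (a local min of the a-part); b converges to -4. The iterate converges to (4, -4).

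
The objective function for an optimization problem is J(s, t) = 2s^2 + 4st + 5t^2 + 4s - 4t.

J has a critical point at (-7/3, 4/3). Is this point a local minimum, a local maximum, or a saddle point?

local minimum

The Hessian of J is constant: H = [[4, 4], [4, 10]].
det(H) = 4·10 − 4² = 24.
det(H) > 0 and tr(H) = 14 > 0, so H is positive definite and the point is a local minimum.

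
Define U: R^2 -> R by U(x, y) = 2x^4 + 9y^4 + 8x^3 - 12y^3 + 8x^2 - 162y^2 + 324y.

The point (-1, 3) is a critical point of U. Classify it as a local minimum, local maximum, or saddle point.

The mixed partial ∂²U/∂x∂y is 0, so the Hessian at any point is diag(U_xx, U_yy) = diag(8(3x^2 + 6x + 2), 36(3y^2 - 2y - 9)).
At (-1, 3): H = diag(-8, 432).
The eigenvalues have opposite signs, so H is indefinite: a saddle point.

saddle point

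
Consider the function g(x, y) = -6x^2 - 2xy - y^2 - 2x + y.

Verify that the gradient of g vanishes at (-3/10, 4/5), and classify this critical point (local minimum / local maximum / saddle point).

∇g = (-12x - 2y - 2, -2x - 2y + 1); substituting (-3/10, 4/5) gives ∇g = (0, 0), so (-3/10, 4/5) is indeed a critical point.
The Hessian of g is constant: H = [[-12, -2], [-2, -2]].
det(H) = (-12)·(-2) − (-2)² = 20.
det(H) > 0 and tr(H) = -14 < 0, so H is negative definite and the point is a local maximum.

local maximum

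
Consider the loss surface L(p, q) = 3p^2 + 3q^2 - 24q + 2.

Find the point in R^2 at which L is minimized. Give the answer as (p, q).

(0, 4)

L(p,q) separates as A(p) + B(q) + 2, so its minimum is min A + min B + 2.
A'(p) = 6p vanishes at p ∈ {0}; B'(q) = 6q - 24 vanishes at q ∈ {4}.
Local minima of A (where A''>0): A(0)=0. Local minima of B: B(4)=-48.
So the global minimum of L is A(0) + B(4) + 2 = 0 − 48 + 2 = -46, attained at (0, 4).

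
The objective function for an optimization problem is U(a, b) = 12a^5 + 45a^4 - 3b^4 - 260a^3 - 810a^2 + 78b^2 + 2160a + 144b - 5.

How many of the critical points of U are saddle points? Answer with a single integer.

U separates as a function of a plus a function of b, so ∇U=0 decouples.
∂U/∂a = 60(a - 3)(a - 1)(a + 3)(a + 4) = 0 at a ∈ {-4, -3, 1, 3}; ∂U/∂b = -12(b - 4)(b + 1)(b + 3) = 0 at b ∈ {-3, -1, 4}.
The Hessian is diagonal: diag(U_aa, U_bb). Second derivatives: U_aa(-4)=-2100, U_aa(-3)=1440, U_aa(1)=-2400, U_aa(3)=5040; U_bb(-3)=-168, U_bb(-1)=120, U_bb(4)=-420.
Saddle points occur where the two diagonal entries have opposite signs: (-4, -1), (-3, -3), (-3, 4), (1, -1), (3, -3), (3, 4). Count: 6.

6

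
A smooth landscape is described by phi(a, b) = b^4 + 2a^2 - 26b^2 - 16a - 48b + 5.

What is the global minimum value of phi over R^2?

phi(a,b) separates as P(a) + Q(b) + 5, so its minimum is min P + min Q + 5.
P'(a) = 4a - 16 vanishes at a ∈ {4}; Q'(b) = 4(b - 4)(b + 1)(b + 3) vanishes at b ∈ {-3, -1, 4}.
Local minima of P (where P''>0): P(4)=-32. Local minima of Q: Q(-3)=-9, Q(4)=-352.
So the global minimum of phi is P(4) + Q(4) + 5 = -32 − 352 + 5 = -379, attained at (4, 4).

-379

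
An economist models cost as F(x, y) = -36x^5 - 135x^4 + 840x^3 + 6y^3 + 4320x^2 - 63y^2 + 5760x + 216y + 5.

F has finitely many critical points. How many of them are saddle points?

F separates as a function of x plus a function of y, so ∇F=0 decouples.
∂F/∂x = -180(x - 4)(x + 1)(x + 2)(x + 4) = 0 at x ∈ {-4, -2, -1, 4}; ∂F/∂y = 18(y - 4)(y - 3) = 0 at y ∈ {3, 4}.
The Hessian is diagonal: diag(F_xx, F_yy). Second derivatives: F_xx(-4)=8640, F_xx(-2)=-2160, F_xx(-1)=2700, F_xx(4)=-43200; F_yy(3)=-18, F_yy(4)=18.
Saddle points occur where the two diagonal entries have opposite signs: (-4, 3), (-2, 4), (-1, 3), (4, 4). Count: 4.

4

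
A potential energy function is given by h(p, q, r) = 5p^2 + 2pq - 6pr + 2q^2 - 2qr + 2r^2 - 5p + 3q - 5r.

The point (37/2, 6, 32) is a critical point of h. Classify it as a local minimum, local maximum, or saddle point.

local minimum

The Hessian is constant: H = [[10, 2, -6], [2, 4, -2], [-6, -2, 4]].
Leading principal minors: Δ₁ = 10, Δ₂ = 36, Δ₃ = 8.
All leading minors are positive, so H is positive definite: a local minimum.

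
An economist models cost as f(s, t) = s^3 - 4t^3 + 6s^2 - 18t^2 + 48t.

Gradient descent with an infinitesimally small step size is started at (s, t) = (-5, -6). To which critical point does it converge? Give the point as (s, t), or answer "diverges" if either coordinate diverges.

f is separable, so gradient descent decouples: s follows -∂f/∂s, t follows -∂f/∂t.
∂f/∂s = 3s(s + 4); at s=-5 this is 15, so s decreases.
∂f/∂t = -12(t - 1)(t + 4); at t=-6 this is -168, so t increases.
The s-coordinate has no critical point in that direction and runs off to infinity.

diverges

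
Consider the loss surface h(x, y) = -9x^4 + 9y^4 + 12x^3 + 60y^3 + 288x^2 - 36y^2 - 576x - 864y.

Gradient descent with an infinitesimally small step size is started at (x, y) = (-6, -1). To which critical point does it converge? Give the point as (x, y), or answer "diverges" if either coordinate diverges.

diverges

h is separable, so gradient descent decouples: x follows -∂h/∂x, y follows -∂h/∂y.
∂h/∂x = -36(x - 4)(x - 1)(x + 4); at x=-6 this is 5040, so x decreases.
∂h/∂y = 36(y - 2)(y + 3)(y + 4); at y=-1 this is -648, so y increases.
The x-coordinate has no critical point in that direction and runs off to infinity.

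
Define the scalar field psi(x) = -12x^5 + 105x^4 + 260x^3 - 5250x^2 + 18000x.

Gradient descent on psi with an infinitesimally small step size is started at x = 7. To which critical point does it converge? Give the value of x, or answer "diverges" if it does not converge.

psi'(x) = -60(x - 5)(x - 4)(x - 3)(x + 5), so psi'(7) = -17280.
Gradient descent moves in the -psi' direction, i.e. x is increasing.
There is no critical point above x=7, and psi' keeps the same sign, so the iterate runs off to +∞.

diverges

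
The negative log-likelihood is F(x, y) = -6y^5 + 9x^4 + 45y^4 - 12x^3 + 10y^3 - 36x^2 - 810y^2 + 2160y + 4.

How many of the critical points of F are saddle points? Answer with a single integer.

6

F separates as a function of x plus a function of y, so ∇F=0 decouples.
∂F/∂x = 36x(x - 2)(x + 1) = 0 at x ∈ {-1, 0, 2}; ∂F/∂y = -30(y - 4)(y - 3)(y - 2)(y + 3) = 0 at y ∈ {-3, 2, 3, 4}.
The Hessian is diagonal: diag(F_xx, F_yy). Second derivatives: F_xx(-1)=108, F_xx(0)=-72, F_xx(2)=216; F_yy(-3)=6300, F_yy(2)=-300, F_yy(3)=180, F_yy(4)=-420.
Saddle points occur where the two diagonal entries have opposite signs: (-1, 2), (-1, 4), (0, -3), (0, 3), (2, 2), (2, 4). Count: 6.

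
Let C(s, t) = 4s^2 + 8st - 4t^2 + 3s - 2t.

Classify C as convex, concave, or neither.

C is quadratic, so its Hessian is the constant matrix H = [[8, 8], [8, -8]].
det(H) = -128, tr(H) = 0.
det(H) < 0, so H is indefinite: neither convex nor concave.

neither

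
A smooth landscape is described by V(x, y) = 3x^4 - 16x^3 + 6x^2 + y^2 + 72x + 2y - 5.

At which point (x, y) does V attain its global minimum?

V(x,y) separates as P(x) + Q(y) − 5, so its minimum is min P + min Q − 5.
P'(x) = 12(x - 3)(x - 2)(x + 1) vanishes at x ∈ {-1, 2, 3}; Q'(y) = 2y + 2 vanishes at y ∈ {-1}.
Local minima of P (where P''>0): P(-1)=-47, P(3)=81. Local minima of Q: Q(-1)=-1.
So the global minimum of V is P(-1) + Q(-1) − 5 = -47 − 1 − 5 = -53, attained at (-1, -1).

(-1, -1)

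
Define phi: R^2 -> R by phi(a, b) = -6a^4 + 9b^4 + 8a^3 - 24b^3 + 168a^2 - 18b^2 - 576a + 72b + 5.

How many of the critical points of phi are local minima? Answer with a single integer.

2

phi separates as a function of a plus a function of b, so ∇phi=0 decouples.
∂phi/∂a = -24(a - 3)(a - 2)(a + 4) = 0 at a ∈ {-4, 2, 3}; ∂phi/∂b = 36(b - 2)(b - 1)(b + 1) = 0 at b ∈ {-1, 1, 2}.
The Hessian is diagonal: diag(phi_aa, phi_bb). Second derivatives: phi_aa(-4)=-1008, phi_aa(2)=144, phi_aa(3)=-168; phi_bb(-1)=216, phi_bb(1)=-72, phi_bb(2)=108.
Local minima occur where both diagonal entries positive: (2, -1), (2, 2). Count: 2.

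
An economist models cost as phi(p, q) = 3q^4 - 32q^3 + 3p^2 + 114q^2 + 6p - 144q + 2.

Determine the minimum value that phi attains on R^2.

-60

phi(p,q) separates as A(p) + B(q) + 2, so its minimum is min A + min B + 2.
A'(p) = 6p + 6 vanishes at p ∈ {-1}; B'(q) = 12(q - 4)(q - 3)(q - 1) vanishes at q ∈ {1, 3, 4}.
Local minima of A (where A''>0): A(-1)=-3. Local minima of B: B(1)=-59, B(4)=-32.
So the global minimum of phi is A(-1) + B(1) + 2 = -3 − 59 + 2 = -60, attained at (-1, 1).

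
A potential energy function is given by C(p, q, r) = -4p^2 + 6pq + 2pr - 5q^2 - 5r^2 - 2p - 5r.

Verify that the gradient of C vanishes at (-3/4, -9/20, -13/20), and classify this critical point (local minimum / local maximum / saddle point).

local maximum

∇C = (-8p + 6q + 2r - 2, 6p - 10q, 2p - 10r - 5); substituting (-3/4, -9/20, -13/20) gives ∇C = (0, 0, 0), so (-3/4, -9/20, -13/20) is indeed a critical point.
The Hessian is constant: H = [[-8, 6, 2], [6, -10, 0], [2, 0, -10]].
Leading principal minors: Δ₁ = -8, Δ₂ = 44, Δ₃ = -400.
The minors alternate sign starting negative (−, +, −), so H is negative definite: a local maximum.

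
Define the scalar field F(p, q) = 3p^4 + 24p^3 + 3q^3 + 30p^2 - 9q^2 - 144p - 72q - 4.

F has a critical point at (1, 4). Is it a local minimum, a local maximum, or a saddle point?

The mixed partial ∂²F/∂p∂q is 0, so the Hessian at any point is diag(F_pp, F_qq) = diag(12(3p^2 + 12p + 5), 18(q - 1)).
At (1, 4): H = diag(240, 54).
Both eigenvalues are positive, so H is positive definite: a local minimum.

local minimum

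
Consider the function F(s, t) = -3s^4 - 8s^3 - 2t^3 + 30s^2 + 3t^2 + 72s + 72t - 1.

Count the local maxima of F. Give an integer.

2

F separates as a function of s plus a function of t, so ∇F=0 decouples.
∂F/∂s = -12(s - 2)(s + 1)(s + 3) = 0 at s ∈ {-3, -1, 2}; ∂F/∂t = -6(t - 4)(t + 3) = 0 at t ∈ {-3, 4}.
The Hessian is diagonal: diag(F_ss, F_tt). Second derivatives: F_ss(-3)=-120, F_ss(-1)=72, F_ss(2)=-180; F_tt(-3)=42, F_tt(4)=-42.
Local maxima occur where both diagonal entries negative: (-3, 4), (2, 4). Count: 2.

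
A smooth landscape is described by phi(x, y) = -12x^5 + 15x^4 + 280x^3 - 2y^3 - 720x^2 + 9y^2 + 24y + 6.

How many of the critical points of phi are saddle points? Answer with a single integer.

phi separates as a function of x plus a function of y, so ∇phi=0 decouples.
∂phi/∂x = -60x(x - 3)(x - 2)(x + 4) = 0 at x ∈ {-4, 0, 2, 3}; ∂phi/∂y = -6(y - 4)(y + 1) = 0 at y ∈ {-1, 4}.
The Hessian is diagonal: diag(phi_xx, phi_yy). Second derivatives: phi_xx(-4)=10080, phi_xx(0)=-1440, phi_xx(2)=720, phi_xx(3)=-1260; phi_yy(-1)=30, phi_yy(4)=-30.
Saddle points occur where the two diagonal entries have opposite signs: (-4, 4), (0, -1), (2, 4), (3, -1). Count: 4.

4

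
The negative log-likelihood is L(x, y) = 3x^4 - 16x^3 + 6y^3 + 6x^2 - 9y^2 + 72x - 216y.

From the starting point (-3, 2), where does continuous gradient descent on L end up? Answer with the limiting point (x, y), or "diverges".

(-1, 4)

L is separable, so gradient descent decouples: x follows -∂L/∂x, y follows -∂L/∂y.
∂L/∂x = 12(x - 3)(x - 2)(x + 1); at x=-3 this is -720, so x increases.
∂L/∂y = 18(y - 4)(y + 3); at y=2 this is -180, so y increases.
x converges to its nearest critical value -1 (a local min of the x-part); y converges to 4. The iterate converges to (-1, 4).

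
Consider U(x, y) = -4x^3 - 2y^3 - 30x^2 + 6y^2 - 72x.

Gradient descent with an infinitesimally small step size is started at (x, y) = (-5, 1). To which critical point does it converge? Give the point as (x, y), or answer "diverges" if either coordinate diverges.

(-3, 0)

U is separable, so gradient descent decouples: x follows -∂U/∂x, y follows -∂U/∂y.
∂U/∂x = -12(x + 2)(x + 3); at x=-5 this is -72, so x increases.
∂U/∂y = -6y(y - 2); at y=1 this is 6, so y decreases.
x converges to its nearest critical value -3 (a local min of the x-part); y converges to 0. The iterate converges to (-3, 0).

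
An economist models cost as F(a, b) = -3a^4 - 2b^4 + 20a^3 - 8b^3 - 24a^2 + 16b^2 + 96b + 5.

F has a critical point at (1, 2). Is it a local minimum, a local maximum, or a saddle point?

saddle point

The mixed partial ∂²F/∂a∂b is 0, so the Hessian at any point is diag(F_aa, F_bb) = diag(12(-3a^2 + 10a - 4), 8(-3b^2 - 6b + 4)).
At (1, 2): H = diag(36, -160).
The eigenvalues have opposite signs, so H is indefinite: a saddle point.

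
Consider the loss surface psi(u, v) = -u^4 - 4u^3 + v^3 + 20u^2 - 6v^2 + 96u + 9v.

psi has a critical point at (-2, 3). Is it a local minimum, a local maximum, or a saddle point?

local minimum

The mixed partial ∂²psi/∂u∂v is 0, so the Hessian at any point is diag(psi_uu, psi_vv) = diag(4(-3u^2 - 6u + 10), 6(v - 2)).
At (-2, 3): H = diag(40, 6).
Both eigenvalues are positive, so H is positive definite: a local minimum.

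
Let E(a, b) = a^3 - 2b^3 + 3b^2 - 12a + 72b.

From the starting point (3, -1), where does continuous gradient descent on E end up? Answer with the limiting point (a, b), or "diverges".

E is separable, so gradient descent decouples: a follows -∂E/∂a, b follows -∂E/∂b.
∂E/∂a = 3(a - 2)(a + 2); at a=3 this is 15, so a decreases.
∂E/∂b = -6(b - 4)(b + 3); at b=-1 this is 60, so b decreases.
a converges to its nearest critical value 2 (a local min of the a-part); b converges to -3. The iterate converges to (2, -3).

(2, -3)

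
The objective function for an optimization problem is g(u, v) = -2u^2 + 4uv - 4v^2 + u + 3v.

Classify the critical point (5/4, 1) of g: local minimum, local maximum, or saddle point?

local maximum

The Hessian of g is constant: H = [[-4, 4], [4, -8]].
det(H) = (-4)·(-8) − 4² = 16.
det(H) > 0 and tr(H) = -12 < 0, so H is negative definite and the point is a local maximum.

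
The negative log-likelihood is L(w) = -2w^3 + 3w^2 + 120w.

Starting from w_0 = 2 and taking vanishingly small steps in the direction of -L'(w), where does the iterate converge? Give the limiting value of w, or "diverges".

L'(w) = -6(w - 5)(w + 4), so L'(2) = 108.
Gradient descent moves in the -L' direction, i.e. w is decreasing.
The nearest critical point in that direction is w = -4, where L'' = 54 > 0 (a local minimum). The iterate converges there.

-4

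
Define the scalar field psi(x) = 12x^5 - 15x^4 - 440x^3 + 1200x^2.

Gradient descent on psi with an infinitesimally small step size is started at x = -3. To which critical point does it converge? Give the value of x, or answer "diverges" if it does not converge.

0

psi'(x) = 60x(x - 4)(x - 2)(x + 5), so psi'(-3) = -12600.
Gradient descent moves in the -psi' direction, i.e. x is increasing.
The nearest critical point in that direction is x = 0, where psi'' = 2400 > 0 (a local minimum). The iterate converges there.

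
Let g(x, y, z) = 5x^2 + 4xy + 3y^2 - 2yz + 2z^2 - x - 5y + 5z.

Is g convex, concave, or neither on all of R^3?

g is quadratic, so its Hessian is the constant matrix H = [[10, 4, 0], [4, 6, -2], [0, -2, 4]].
Leading principal minors: 10, 44, 136.
All positive ⇒ H ≻ 0 ⇒ convex.

convex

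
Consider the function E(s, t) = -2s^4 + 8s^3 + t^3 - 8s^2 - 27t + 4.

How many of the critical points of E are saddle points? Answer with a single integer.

E separates as a function of s plus a function of t, so ∇E=0 decouples.
∂E/∂s = -8s(s - 2)(s - 1) = 0 at s ∈ {0, 1, 2}; ∂E/∂t = 3(t - 3)(t + 3) = 0 at t ∈ {-3, 3}.
The Hessian is diagonal: diag(E_ss, E_tt). Second derivatives: E_ss(0)=-16, E_ss(1)=8, E_ss(2)=-16; E_tt(-3)=-18, E_tt(3)=18.
Saddle points occur where the two diagonal entries have opposite signs: (0, 3), (1, -3), (2, 3). Count: 3.

3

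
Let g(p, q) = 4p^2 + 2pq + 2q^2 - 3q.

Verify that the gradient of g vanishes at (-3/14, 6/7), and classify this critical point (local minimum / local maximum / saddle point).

∇g = (8p + 2q, 2p + 4q - 3); substituting (-3/14, 6/7) gives ∇g = (0, 0), so (-3/14, 6/7) is indeed a critical point.
The Hessian of g is constant: H = [[8, 2], [2, 4]].
det(H) = 8·4 − 2² = 28.
det(H) > 0 and tr(H) = 12 > 0, so H is positive definite and the point is a local minimum.

local minimum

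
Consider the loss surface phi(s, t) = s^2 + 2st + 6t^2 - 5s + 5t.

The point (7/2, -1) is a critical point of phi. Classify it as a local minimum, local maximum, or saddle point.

The Hessian of phi is constant: H = [[2, 2], [2, 12]].
det(H) = 2·12 − 2² = 20.
det(H) > 0 and tr(H) = 14 > 0, so H is positive definite and the point is a local minimum.

local minimum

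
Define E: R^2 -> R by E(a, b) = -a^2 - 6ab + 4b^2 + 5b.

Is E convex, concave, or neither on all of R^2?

E is quadratic, so its Hessian is the constant matrix H = [[-2, -6], [-6, 8]].
det(H) = -52, tr(H) = 6.
det(H) < 0, so H is indefinite: neither convex nor concave.

neither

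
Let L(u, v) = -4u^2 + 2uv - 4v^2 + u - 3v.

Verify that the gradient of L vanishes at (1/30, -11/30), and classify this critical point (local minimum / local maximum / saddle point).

local maximum

∇L = (-8u + 2v + 1, 2u - 8v - 3); substituting (1/30, -11/30) gives ∇L = (0, 0), so (1/30, -11/30) is indeed a critical point.
The Hessian of L is constant: H = [[-8, 2], [2, -8]].
det(H) = (-8)·(-8) − 2² = 60.
det(H) > 0 and tr(H) = -16 < 0, so H is negative definite and the point is a local maximum.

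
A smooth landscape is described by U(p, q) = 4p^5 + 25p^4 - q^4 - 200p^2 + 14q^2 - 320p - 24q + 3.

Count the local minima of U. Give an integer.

U separates as a function of p plus a function of q, so ∇U=0 decouples.
∂U/∂p = 20(p - 2)(p + 1)(p + 2)(p + 4) = 0 at p ∈ {-4, -2, -1, 2}; ∂U/∂q = -4(q - 2)(q - 1)(q + 3) = 0 at q ∈ {-3, 1, 2}.
The Hessian is diagonal: diag(U_pp, U_qq). Second derivatives: U_pp(-4)=-720, U_pp(-2)=160, U_pp(-1)=-180, U_pp(2)=1440; U_qq(-3)=-80, U_qq(1)=16, U_qq(2)=-20.
Local minima occur where both diagonal entries positive: (-2, 1), (2, 1). Count: 2.

2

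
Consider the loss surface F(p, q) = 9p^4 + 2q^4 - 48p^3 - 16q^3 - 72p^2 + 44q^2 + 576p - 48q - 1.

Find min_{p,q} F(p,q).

F(p,q) separates as A(p) + B(q) − 1, so its minimum is min A + min B − 1.
A'(p) = 36(p - 4)(p - 2)(p + 2) vanishes at p ∈ {-2, 2, 4}; B'(q) = 8(q - 3)(q - 2)(q - 1) vanishes at q ∈ {1, 2, 3}.
Local minima of A (where A''>0): A(-2)=-912, A(4)=384. Local minima of B: B(1)=-18, B(3)=-18.
So the global minimum of F is A(-2) + B(1) − 1 = -912 − 18 − 1 = -931, attained at (-2, 1).

-931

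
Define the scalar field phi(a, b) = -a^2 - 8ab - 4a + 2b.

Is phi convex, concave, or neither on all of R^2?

phi is quadratic, so its Hessian is the constant matrix H = [[-2, -8], [-8, 0]].
det(H) = -64, tr(H) = -2.
det(H) < 0, so H is indefinite: neither convex nor concave.

neither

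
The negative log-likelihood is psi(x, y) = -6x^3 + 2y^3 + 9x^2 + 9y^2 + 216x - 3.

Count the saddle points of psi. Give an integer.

2

psi separates as a function of x plus a function of y, so ∇psi=0 decouples.
∂psi/∂x = -18(x - 4)(x + 3) = 0 at x ∈ {-3, 4}; ∂psi/∂y = 6y(y + 3) = 0 at y ∈ {-3, 0}.
The Hessian is diagonal: diag(psi_xx, psi_yy). Second derivatives: psi_xx(-3)=126, psi_xx(4)=-126; psi_yy(-3)=-18, psi_yy(0)=18.
Saddle points occur where the two diagonal entries have opposite signs: (-3, -3), (4, 0). Count: 2.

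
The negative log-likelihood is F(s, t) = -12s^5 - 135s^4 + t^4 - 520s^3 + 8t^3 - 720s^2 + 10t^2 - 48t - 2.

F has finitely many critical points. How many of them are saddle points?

6

F separates as a function of s plus a function of t, so ∇F=0 decouples.
∂F/∂s = -60s(s + 2)(s + 3)(s + 4) = 0 at s ∈ {-4, -3, -2, 0}; ∂F/∂t = 4(t - 1)(t + 3)(t + 4) = 0 at t ∈ {-4, -3, 1}.
The Hessian is diagonal: diag(F_ss, F_tt). Second derivatives: F_ss(-4)=480, F_ss(-3)=-180, F_ss(-2)=240, F_ss(0)=-1440; F_tt(-4)=20, F_tt(-3)=-16, F_tt(1)=80.
Saddle points occur where the two diagonal entries have opposite signs: (-4, -3), (-3, -4), (-3, 1), (-2, -3), (0, -4), (0, 1). Count: 6.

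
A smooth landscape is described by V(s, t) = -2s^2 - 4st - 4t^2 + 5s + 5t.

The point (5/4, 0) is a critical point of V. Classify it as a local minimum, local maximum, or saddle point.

local maximum

The Hessian of V is constant: H = [[-4, -4], [-4, -8]].
det(H) = (-4)·(-8) − (-4)² = 16.
det(H) > 0 and tr(H) = -12 < 0, so H is negative definite and the point is a local maximum.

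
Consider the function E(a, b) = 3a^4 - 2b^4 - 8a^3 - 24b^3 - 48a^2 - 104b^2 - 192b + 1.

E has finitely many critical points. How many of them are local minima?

2

E separates as a function of a plus a function of b, so ∇E=0 decouples.
∂E/∂a = 12a(a - 4)(a + 2) = 0 at a ∈ {-2, 0, 4}; ∂E/∂b = -8(b + 2)(b + 3)(b + 4) = 0 at b ∈ {-4, -3, -2}.
The Hessian is diagonal: diag(E_aa, E_bb). Second derivatives: E_aa(-2)=144, E_aa(0)=-96, E_aa(4)=288; E_bb(-4)=-16, E_bb(-3)=8, E_bb(-2)=-16.
Local minima occur where both diagonal entries positive: (-2, -3), (4, -3). Count: 2.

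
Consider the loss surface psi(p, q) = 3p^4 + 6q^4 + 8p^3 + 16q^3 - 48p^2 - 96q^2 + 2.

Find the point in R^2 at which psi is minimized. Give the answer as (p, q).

(-4, -4)

psi(p,q) separates as A(p) + B(q) + 2, so its minimum is min A + min B + 2.
A'(p) = 12p(p - 2)(p + 4) vanishes at p ∈ {-4, 0, 2}; B'(q) = 24q(q - 2)(q + 4) vanishes at q ∈ {-4, 0, 2}.
Local minima of A (where A''>0): A(-4)=-512, A(2)=-80. Local minima of B: B(-4)=-1024, B(2)=-160.
So the global minimum of psi is A(-4) + B(-4) + 2 = -512 − 1024 + 2 = -1534, attained at (-4, -4).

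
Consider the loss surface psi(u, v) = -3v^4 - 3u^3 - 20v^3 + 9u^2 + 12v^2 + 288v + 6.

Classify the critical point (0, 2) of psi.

saddle point

The mixed partial ∂²psi/∂u∂v is 0, so the Hessian at any point is diag(psi_uu, psi_vv) = diag(18(-u + 1), 12(-3v^2 - 10v + 2)).
At (0, 2): H = diag(18, -360).
The eigenvalues have opposite signs, so H is indefinite: a saddle point.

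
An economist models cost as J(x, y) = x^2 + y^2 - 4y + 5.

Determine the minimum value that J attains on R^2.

J(x,y) separates as P(x) + Q(y) + 5, so its minimum is min P + min Q + 5.
P'(x) = 2x vanishes at x ∈ {0}; Q'(y) = 2y - 4 vanishes at y ∈ {2}.
Local minima of P (where P''>0): P(0)=0. Local minima of Q: Q(2)=-4.
So the global minimum of J is P(0) + Q(2) + 5 = 0 − 4 + 5 = 1, attained at (0, 2).

1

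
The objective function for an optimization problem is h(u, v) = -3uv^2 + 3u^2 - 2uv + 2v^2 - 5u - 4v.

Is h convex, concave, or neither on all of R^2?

neither

The term -3uv^2 is cubic, so the Hessian is not constant.
∂²h/∂v² = -6u + 4, which takes both signs as u varies (negative for sufficiently large u). A diagonal entry of the Hessian changing sign means the Hessian is neither positive- nor negative-semidefinite on all of R^2.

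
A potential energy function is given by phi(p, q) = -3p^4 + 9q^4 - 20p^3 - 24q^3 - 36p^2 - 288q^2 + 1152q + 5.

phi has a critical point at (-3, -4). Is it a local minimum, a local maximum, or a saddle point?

saddle point

The mixed partial ∂²phi/∂p∂q is 0, so the Hessian at any point is diag(phi_pp, phi_qq) = diag(-12(3p^2 + 10p + 6), 36(3q^2 - 4q - 16)).
At (-3, -4): H = diag(-36, 1728).
The eigenvalues have opposite signs, so H is indefinite: a saddle point.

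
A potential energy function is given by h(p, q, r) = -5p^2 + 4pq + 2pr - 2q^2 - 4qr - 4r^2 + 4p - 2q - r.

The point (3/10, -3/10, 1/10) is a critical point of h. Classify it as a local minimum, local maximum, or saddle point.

local maximum

The Hessian is constant: H = [[-10, 4, 2], [4, -4, -4], [2, -4, -8]].
Leading principal minors: Δ₁ = -10, Δ₂ = 24, Δ₃ = -80.
The minors alternate sign starting negative (−, +, −), so H is negative definite: a local maximum.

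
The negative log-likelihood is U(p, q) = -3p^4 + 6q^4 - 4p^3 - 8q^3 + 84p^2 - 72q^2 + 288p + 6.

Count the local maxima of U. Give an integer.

2

U separates as a function of p plus a function of q, so ∇U=0 decouples.
∂U/∂p = -12(p - 4)(p + 2)(p + 3) = 0 at p ∈ {-3, -2, 4}; ∂U/∂q = 24q(q - 3)(q + 2) = 0 at q ∈ {-2, 0, 3}.
The Hessian is diagonal: diag(U_pp, U_qq). Second derivatives: U_pp(-3)=-84, U_pp(-2)=72, U_pp(4)=-504; U_qq(-2)=240, U_qq(0)=-144, U_qq(3)=360.
Local maxima occur where both diagonal entries negative: (-3, 0), (4, 0). Count: 2.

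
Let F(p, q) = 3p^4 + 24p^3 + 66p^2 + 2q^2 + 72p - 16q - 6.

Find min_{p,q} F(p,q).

F(p,q) separates as A(p) + B(q) − 6, so its minimum is min A + min B − 6.
A'(p) = 12(p + 1)(p + 2)(p + 3) vanishes at p ∈ {-3, -2, -1}; B'(q) = 4q - 16 vanishes at q ∈ {4}.
Local minima of A (where A''>0): A(-3)=-27, A(-1)=-27. Local minima of B: B(4)=-32.
So the global minimum of F is A(-3) + B(4) − 6 = -27 − 32 − 6 = -65, attained at (-3, 4).

-65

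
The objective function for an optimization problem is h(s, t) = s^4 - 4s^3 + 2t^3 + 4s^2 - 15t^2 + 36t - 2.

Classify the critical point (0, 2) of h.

The mixed partial ∂²h/∂s∂t is 0, so the Hessian at any point is diag(h_ss, h_tt) = diag(4(3s^2 - 6s + 2), 6(2t - 5)).
At (0, 2): H = diag(8, -6).
The eigenvalues have opposite signs, so H is indefinite: a saddle point.

saddle point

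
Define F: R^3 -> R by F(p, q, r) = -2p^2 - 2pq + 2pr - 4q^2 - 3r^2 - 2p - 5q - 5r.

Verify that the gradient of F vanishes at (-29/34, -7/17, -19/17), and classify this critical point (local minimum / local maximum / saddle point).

local maximum

∇F = (-4p - 2q + 2r - 2, -2p - 8q - 5, 2p - 6r - 5); substituting (-29/34, -7/17, -19/17) gives ∇F = (0, 0, 0), so (-29/34, -7/17, -19/17) is indeed a critical point.
The Hessian is constant: H = [[-4, -2, 2], [-2, -8, 0], [2, 0, -6]].
Leading principal minors: Δ₁ = -4, Δ₂ = 28, Δ₃ = -136.
The minors alternate sign starting negative (−, +, −), so H is negative definite: a local maximum.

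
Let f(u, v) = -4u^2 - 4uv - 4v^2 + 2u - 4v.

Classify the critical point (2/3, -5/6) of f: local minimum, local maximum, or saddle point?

local maximum

The Hessian of f is constant: H = [[-8, -4], [-4, -8]].
det(H) = (-8)·(-8) − (-4)² = 48.
det(H) > 0 and tr(H) = -16 < 0, so H is negative definite and the point is a local maximum.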